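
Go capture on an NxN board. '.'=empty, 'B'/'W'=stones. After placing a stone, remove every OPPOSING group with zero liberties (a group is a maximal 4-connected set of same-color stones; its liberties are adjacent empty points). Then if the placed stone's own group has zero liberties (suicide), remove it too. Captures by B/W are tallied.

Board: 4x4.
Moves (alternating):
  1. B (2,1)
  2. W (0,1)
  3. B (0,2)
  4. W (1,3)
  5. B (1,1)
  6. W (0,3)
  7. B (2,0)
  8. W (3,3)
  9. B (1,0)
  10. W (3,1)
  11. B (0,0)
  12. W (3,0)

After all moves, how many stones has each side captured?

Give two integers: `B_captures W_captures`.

Answer: 1 0

Derivation:
Move 1: B@(2,1) -> caps B=0 W=0
Move 2: W@(0,1) -> caps B=0 W=0
Move 3: B@(0,2) -> caps B=0 W=0
Move 4: W@(1,3) -> caps B=0 W=0
Move 5: B@(1,1) -> caps B=0 W=0
Move 6: W@(0,3) -> caps B=0 W=0
Move 7: B@(2,0) -> caps B=0 W=0
Move 8: W@(3,3) -> caps B=0 W=0
Move 9: B@(1,0) -> caps B=0 W=0
Move 10: W@(3,1) -> caps B=0 W=0
Move 11: B@(0,0) -> caps B=1 W=0
Move 12: W@(3,0) -> caps B=1 W=0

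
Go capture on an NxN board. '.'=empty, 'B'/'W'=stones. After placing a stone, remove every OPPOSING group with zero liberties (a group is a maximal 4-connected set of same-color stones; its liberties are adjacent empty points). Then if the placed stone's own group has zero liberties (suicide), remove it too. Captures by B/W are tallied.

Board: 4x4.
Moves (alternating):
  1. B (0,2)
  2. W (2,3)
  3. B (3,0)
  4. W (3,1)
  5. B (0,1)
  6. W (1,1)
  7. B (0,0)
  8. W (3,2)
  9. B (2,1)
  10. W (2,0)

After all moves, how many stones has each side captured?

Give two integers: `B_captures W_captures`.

Move 1: B@(0,2) -> caps B=0 W=0
Move 2: W@(2,3) -> caps B=0 W=0
Move 3: B@(3,0) -> caps B=0 W=0
Move 4: W@(3,1) -> caps B=0 W=0
Move 5: B@(0,1) -> caps B=0 W=0
Move 6: W@(1,1) -> caps B=0 W=0
Move 7: B@(0,0) -> caps B=0 W=0
Move 8: W@(3,2) -> caps B=0 W=0
Move 9: B@(2,1) -> caps B=0 W=0
Move 10: W@(2,0) -> caps B=0 W=1

Answer: 0 1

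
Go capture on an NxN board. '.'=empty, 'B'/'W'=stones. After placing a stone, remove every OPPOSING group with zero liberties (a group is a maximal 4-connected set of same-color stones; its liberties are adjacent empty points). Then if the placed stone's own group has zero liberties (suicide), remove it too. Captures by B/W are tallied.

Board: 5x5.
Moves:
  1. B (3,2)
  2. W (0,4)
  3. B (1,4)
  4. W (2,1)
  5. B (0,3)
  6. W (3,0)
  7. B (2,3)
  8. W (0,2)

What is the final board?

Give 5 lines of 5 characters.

Answer: ..WB.
....B
.W.B.
W.B..
.....

Derivation:
Move 1: B@(3,2) -> caps B=0 W=0
Move 2: W@(0,4) -> caps B=0 W=0
Move 3: B@(1,4) -> caps B=0 W=0
Move 4: W@(2,1) -> caps B=0 W=0
Move 5: B@(0,3) -> caps B=1 W=0
Move 6: W@(3,0) -> caps B=1 W=0
Move 7: B@(2,3) -> caps B=1 W=0
Move 8: W@(0,2) -> caps B=1 W=0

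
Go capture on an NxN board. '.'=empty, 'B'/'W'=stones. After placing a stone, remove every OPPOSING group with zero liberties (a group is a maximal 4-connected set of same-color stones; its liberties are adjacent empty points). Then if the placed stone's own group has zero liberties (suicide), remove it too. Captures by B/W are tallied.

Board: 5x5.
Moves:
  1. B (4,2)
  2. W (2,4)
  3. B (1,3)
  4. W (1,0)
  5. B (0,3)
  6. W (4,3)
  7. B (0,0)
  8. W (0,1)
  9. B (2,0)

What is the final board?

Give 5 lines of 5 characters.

Move 1: B@(4,2) -> caps B=0 W=0
Move 2: W@(2,4) -> caps B=0 W=0
Move 3: B@(1,3) -> caps B=0 W=0
Move 4: W@(1,0) -> caps B=0 W=0
Move 5: B@(0,3) -> caps B=0 W=0
Move 6: W@(4,3) -> caps B=0 W=0
Move 7: B@(0,0) -> caps B=0 W=0
Move 8: W@(0,1) -> caps B=0 W=1
Move 9: B@(2,0) -> caps B=0 W=1

Answer: .W.B.
W..B.
B...W
.....
..BW.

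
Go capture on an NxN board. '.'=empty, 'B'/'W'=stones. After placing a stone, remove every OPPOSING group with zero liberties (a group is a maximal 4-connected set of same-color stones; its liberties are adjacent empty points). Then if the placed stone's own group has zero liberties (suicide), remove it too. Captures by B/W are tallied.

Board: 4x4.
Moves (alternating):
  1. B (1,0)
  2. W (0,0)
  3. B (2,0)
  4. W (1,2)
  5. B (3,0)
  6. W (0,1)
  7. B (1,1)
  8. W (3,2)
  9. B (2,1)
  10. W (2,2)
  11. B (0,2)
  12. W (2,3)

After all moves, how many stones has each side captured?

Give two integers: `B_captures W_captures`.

Answer: 2 0

Derivation:
Move 1: B@(1,0) -> caps B=0 W=0
Move 2: W@(0,0) -> caps B=0 W=0
Move 3: B@(2,0) -> caps B=0 W=0
Move 4: W@(1,2) -> caps B=0 W=0
Move 5: B@(3,0) -> caps B=0 W=0
Move 6: W@(0,1) -> caps B=0 W=0
Move 7: B@(1,1) -> caps B=0 W=0
Move 8: W@(3,2) -> caps B=0 W=0
Move 9: B@(2,1) -> caps B=0 W=0
Move 10: W@(2,2) -> caps B=0 W=0
Move 11: B@(0,2) -> caps B=2 W=0
Move 12: W@(2,3) -> caps B=2 W=0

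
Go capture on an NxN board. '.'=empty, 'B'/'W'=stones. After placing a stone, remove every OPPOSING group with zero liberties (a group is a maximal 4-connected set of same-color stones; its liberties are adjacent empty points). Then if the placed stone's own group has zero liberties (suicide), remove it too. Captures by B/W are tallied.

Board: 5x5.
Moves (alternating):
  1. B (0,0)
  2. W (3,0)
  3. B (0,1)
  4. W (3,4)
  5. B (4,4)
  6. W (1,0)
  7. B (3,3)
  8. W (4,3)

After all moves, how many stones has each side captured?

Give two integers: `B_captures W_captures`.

Answer: 0 1

Derivation:
Move 1: B@(0,0) -> caps B=0 W=0
Move 2: W@(3,0) -> caps B=0 W=0
Move 3: B@(0,1) -> caps B=0 W=0
Move 4: W@(3,4) -> caps B=0 W=0
Move 5: B@(4,4) -> caps B=0 W=0
Move 6: W@(1,0) -> caps B=0 W=0
Move 7: B@(3,3) -> caps B=0 W=0
Move 8: W@(4,3) -> caps B=0 W=1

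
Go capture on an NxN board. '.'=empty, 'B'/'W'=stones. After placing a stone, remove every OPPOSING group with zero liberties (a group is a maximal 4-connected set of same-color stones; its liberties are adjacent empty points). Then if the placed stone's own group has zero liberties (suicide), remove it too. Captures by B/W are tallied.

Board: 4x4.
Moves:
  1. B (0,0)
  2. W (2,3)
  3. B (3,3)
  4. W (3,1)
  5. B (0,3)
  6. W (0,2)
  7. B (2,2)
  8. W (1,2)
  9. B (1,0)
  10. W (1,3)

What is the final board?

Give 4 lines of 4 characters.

Answer: B.W.
B.WW
..BW
.W.B

Derivation:
Move 1: B@(0,0) -> caps B=0 W=0
Move 2: W@(2,3) -> caps B=0 W=0
Move 3: B@(3,3) -> caps B=0 W=0
Move 4: W@(3,1) -> caps B=0 W=0
Move 5: B@(0,3) -> caps B=0 W=0
Move 6: W@(0,2) -> caps B=0 W=0
Move 7: B@(2,2) -> caps B=0 W=0
Move 8: W@(1,2) -> caps B=0 W=0
Move 9: B@(1,0) -> caps B=0 W=0
Move 10: W@(1,3) -> caps B=0 W=1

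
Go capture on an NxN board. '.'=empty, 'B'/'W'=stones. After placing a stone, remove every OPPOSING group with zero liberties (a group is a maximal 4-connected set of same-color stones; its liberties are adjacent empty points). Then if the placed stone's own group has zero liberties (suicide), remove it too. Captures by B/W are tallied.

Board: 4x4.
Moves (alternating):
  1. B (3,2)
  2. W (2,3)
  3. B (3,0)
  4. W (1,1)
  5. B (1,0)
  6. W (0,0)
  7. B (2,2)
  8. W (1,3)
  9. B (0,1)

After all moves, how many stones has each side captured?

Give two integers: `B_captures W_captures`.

Answer: 1 0

Derivation:
Move 1: B@(3,2) -> caps B=0 W=0
Move 2: W@(2,3) -> caps B=0 W=0
Move 3: B@(3,0) -> caps B=0 W=0
Move 4: W@(1,1) -> caps B=0 W=0
Move 5: B@(1,0) -> caps B=0 W=0
Move 6: W@(0,0) -> caps B=0 W=0
Move 7: B@(2,2) -> caps B=0 W=0
Move 8: W@(1,3) -> caps B=0 W=0
Move 9: B@(0,1) -> caps B=1 W=0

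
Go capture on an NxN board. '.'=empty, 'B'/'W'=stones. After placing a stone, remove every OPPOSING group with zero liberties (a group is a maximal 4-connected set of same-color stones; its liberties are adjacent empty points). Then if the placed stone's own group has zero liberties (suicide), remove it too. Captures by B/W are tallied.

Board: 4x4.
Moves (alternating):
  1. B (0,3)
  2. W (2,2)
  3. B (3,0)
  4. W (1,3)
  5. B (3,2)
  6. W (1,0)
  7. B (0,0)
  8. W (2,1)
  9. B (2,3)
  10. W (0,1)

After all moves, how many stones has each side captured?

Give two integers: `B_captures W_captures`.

Answer: 0 1

Derivation:
Move 1: B@(0,3) -> caps B=0 W=0
Move 2: W@(2,2) -> caps B=0 W=0
Move 3: B@(3,0) -> caps B=0 W=0
Move 4: W@(1,3) -> caps B=0 W=0
Move 5: B@(3,2) -> caps B=0 W=0
Move 6: W@(1,0) -> caps B=0 W=0
Move 7: B@(0,0) -> caps B=0 W=0
Move 8: W@(2,1) -> caps B=0 W=0
Move 9: B@(2,3) -> caps B=0 W=0
Move 10: W@(0,1) -> caps B=0 W=1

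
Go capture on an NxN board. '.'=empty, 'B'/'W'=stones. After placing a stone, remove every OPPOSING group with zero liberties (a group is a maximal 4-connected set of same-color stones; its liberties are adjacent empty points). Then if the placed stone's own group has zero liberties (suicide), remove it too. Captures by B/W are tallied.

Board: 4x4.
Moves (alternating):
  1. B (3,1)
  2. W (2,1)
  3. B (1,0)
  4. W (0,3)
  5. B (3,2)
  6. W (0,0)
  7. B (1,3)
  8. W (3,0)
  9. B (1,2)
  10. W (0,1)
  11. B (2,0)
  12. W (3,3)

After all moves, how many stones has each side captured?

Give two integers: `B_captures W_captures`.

Answer: 1 0

Derivation:
Move 1: B@(3,1) -> caps B=0 W=0
Move 2: W@(2,1) -> caps B=0 W=0
Move 3: B@(1,0) -> caps B=0 W=0
Move 4: W@(0,3) -> caps B=0 W=0
Move 5: B@(3,2) -> caps B=0 W=0
Move 6: W@(0,0) -> caps B=0 W=0
Move 7: B@(1,3) -> caps B=0 W=0
Move 8: W@(3,0) -> caps B=0 W=0
Move 9: B@(1,2) -> caps B=0 W=0
Move 10: W@(0,1) -> caps B=0 W=0
Move 11: B@(2,0) -> caps B=1 W=0
Move 12: W@(3,3) -> caps B=1 W=0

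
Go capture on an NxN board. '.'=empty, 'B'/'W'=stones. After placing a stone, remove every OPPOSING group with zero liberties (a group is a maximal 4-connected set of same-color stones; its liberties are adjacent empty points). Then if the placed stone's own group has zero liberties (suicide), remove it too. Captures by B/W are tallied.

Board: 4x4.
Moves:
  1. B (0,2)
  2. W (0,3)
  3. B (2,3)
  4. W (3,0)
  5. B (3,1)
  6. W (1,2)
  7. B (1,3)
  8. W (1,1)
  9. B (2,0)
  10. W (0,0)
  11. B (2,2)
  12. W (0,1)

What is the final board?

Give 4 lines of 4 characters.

Move 1: B@(0,2) -> caps B=0 W=0
Move 2: W@(0,3) -> caps B=0 W=0
Move 3: B@(2,3) -> caps B=0 W=0
Move 4: W@(3,0) -> caps B=0 W=0
Move 5: B@(3,1) -> caps B=0 W=0
Move 6: W@(1,2) -> caps B=0 W=0
Move 7: B@(1,3) -> caps B=1 W=0
Move 8: W@(1,1) -> caps B=1 W=0
Move 9: B@(2,0) -> caps B=2 W=0
Move 10: W@(0,0) -> caps B=2 W=0
Move 11: B@(2,2) -> caps B=2 W=0
Move 12: W@(0,1) -> caps B=2 W=0

Answer: WWB.
.WWB
B.BB
.B..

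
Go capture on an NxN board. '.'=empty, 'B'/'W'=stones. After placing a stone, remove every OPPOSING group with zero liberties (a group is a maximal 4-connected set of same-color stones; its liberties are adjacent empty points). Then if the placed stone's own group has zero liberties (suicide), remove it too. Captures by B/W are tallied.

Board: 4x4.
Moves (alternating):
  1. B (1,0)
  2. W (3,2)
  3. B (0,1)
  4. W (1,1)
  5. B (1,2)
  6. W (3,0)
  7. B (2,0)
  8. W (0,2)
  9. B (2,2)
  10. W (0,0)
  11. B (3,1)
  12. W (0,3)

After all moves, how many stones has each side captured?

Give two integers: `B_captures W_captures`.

Answer: 1 1

Derivation:
Move 1: B@(1,0) -> caps B=0 W=0
Move 2: W@(3,2) -> caps B=0 W=0
Move 3: B@(0,1) -> caps B=0 W=0
Move 4: W@(1,1) -> caps B=0 W=0
Move 5: B@(1,2) -> caps B=0 W=0
Move 6: W@(3,0) -> caps B=0 W=0
Move 7: B@(2,0) -> caps B=0 W=0
Move 8: W@(0,2) -> caps B=0 W=0
Move 9: B@(2,2) -> caps B=0 W=0
Move 10: W@(0,0) -> caps B=0 W=1
Move 11: B@(3,1) -> caps B=1 W=1
Move 12: W@(0,3) -> caps B=1 W=1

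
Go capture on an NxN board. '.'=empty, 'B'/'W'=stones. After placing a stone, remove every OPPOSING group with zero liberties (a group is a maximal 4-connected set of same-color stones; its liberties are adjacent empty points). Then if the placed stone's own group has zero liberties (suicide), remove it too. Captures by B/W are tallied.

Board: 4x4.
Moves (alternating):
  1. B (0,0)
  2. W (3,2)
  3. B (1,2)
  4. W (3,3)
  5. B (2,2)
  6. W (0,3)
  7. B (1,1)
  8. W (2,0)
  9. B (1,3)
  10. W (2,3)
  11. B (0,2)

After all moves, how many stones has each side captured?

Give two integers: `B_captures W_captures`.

Answer: 1 0

Derivation:
Move 1: B@(0,0) -> caps B=0 W=0
Move 2: W@(3,2) -> caps B=0 W=0
Move 3: B@(1,2) -> caps B=0 W=0
Move 4: W@(3,3) -> caps B=0 W=0
Move 5: B@(2,2) -> caps B=0 W=0
Move 6: W@(0,3) -> caps B=0 W=0
Move 7: B@(1,1) -> caps B=0 W=0
Move 8: W@(2,0) -> caps B=0 W=0
Move 9: B@(1,3) -> caps B=0 W=0
Move 10: W@(2,3) -> caps B=0 W=0
Move 11: B@(0,2) -> caps B=1 W=0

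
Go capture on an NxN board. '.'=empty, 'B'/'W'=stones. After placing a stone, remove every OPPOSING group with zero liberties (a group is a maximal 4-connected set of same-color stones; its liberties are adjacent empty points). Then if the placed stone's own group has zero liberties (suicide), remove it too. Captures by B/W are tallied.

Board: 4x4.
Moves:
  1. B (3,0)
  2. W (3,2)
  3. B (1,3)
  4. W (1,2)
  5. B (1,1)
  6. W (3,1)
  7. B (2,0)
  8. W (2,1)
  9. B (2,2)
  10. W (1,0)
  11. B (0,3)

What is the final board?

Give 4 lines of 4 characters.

Move 1: B@(3,0) -> caps B=0 W=0
Move 2: W@(3,2) -> caps B=0 W=0
Move 3: B@(1,3) -> caps B=0 W=0
Move 4: W@(1,2) -> caps B=0 W=0
Move 5: B@(1,1) -> caps B=0 W=0
Move 6: W@(3,1) -> caps B=0 W=0
Move 7: B@(2,0) -> caps B=0 W=0
Move 8: W@(2,1) -> caps B=0 W=0
Move 9: B@(2,2) -> caps B=0 W=0
Move 10: W@(1,0) -> caps B=0 W=2
Move 11: B@(0,3) -> caps B=0 W=2

Answer: ...B
WBWB
.WB.
.WW.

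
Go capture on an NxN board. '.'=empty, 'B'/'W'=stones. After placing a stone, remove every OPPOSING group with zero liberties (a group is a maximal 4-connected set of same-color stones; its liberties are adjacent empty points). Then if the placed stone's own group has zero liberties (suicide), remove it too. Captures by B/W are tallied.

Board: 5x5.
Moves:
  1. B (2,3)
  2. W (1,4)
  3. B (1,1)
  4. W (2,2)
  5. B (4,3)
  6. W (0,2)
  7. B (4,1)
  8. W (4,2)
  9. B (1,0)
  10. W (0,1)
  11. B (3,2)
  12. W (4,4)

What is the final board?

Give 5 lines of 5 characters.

Move 1: B@(2,3) -> caps B=0 W=0
Move 2: W@(1,4) -> caps B=0 W=0
Move 3: B@(1,1) -> caps B=0 W=0
Move 4: W@(2,2) -> caps B=0 W=0
Move 5: B@(4,3) -> caps B=0 W=0
Move 6: W@(0,2) -> caps B=0 W=0
Move 7: B@(4,1) -> caps B=0 W=0
Move 8: W@(4,2) -> caps B=0 W=0
Move 9: B@(1,0) -> caps B=0 W=0
Move 10: W@(0,1) -> caps B=0 W=0
Move 11: B@(3,2) -> caps B=1 W=0
Move 12: W@(4,4) -> caps B=1 W=0

Answer: .WW..
BB..W
..WB.
..B..
.B.BW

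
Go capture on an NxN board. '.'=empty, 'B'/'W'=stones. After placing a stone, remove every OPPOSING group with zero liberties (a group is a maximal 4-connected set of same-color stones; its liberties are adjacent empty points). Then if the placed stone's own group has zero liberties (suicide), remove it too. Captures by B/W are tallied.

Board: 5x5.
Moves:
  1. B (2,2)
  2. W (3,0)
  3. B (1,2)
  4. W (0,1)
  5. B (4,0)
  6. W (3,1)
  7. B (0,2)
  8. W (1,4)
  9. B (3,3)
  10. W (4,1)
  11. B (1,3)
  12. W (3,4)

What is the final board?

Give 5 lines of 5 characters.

Answer: .WB..
..BBW
..B..
WW.BW
.W...

Derivation:
Move 1: B@(2,2) -> caps B=0 W=0
Move 2: W@(3,0) -> caps B=0 W=0
Move 3: B@(1,2) -> caps B=0 W=0
Move 4: W@(0,1) -> caps B=0 W=0
Move 5: B@(4,0) -> caps B=0 W=0
Move 6: W@(3,1) -> caps B=0 W=0
Move 7: B@(0,2) -> caps B=0 W=0
Move 8: W@(1,4) -> caps B=0 W=0
Move 9: B@(3,3) -> caps B=0 W=0
Move 10: W@(4,1) -> caps B=0 W=1
Move 11: B@(1,3) -> caps B=0 W=1
Move 12: W@(3,4) -> caps B=0 W=1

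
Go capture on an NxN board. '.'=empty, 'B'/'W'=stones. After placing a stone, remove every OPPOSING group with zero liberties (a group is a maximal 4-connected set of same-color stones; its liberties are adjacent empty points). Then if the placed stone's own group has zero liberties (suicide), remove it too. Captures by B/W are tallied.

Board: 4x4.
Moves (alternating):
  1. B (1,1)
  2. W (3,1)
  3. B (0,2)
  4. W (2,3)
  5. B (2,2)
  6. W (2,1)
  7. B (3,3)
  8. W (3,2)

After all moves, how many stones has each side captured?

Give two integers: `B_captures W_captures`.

Answer: 0 1

Derivation:
Move 1: B@(1,1) -> caps B=0 W=0
Move 2: W@(3,1) -> caps B=0 W=0
Move 3: B@(0,2) -> caps B=0 W=0
Move 4: W@(2,3) -> caps B=0 W=0
Move 5: B@(2,2) -> caps B=0 W=0
Move 6: W@(2,1) -> caps B=0 W=0
Move 7: B@(3,3) -> caps B=0 W=0
Move 8: W@(3,2) -> caps B=0 W=1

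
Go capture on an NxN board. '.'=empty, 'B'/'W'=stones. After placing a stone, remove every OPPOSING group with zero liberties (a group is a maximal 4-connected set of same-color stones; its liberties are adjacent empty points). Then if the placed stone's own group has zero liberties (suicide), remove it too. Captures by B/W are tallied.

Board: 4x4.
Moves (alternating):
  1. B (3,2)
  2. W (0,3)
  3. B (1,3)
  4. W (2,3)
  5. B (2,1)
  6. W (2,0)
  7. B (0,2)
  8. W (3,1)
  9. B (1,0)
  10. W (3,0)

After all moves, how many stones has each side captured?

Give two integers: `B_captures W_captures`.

Move 1: B@(3,2) -> caps B=0 W=0
Move 2: W@(0,3) -> caps B=0 W=0
Move 3: B@(1,3) -> caps B=0 W=0
Move 4: W@(2,3) -> caps B=0 W=0
Move 5: B@(2,1) -> caps B=0 W=0
Move 6: W@(2,0) -> caps B=0 W=0
Move 7: B@(0,2) -> caps B=1 W=0
Move 8: W@(3,1) -> caps B=1 W=0
Move 9: B@(1,0) -> caps B=1 W=0
Move 10: W@(3,0) -> caps B=1 W=0

Answer: 1 0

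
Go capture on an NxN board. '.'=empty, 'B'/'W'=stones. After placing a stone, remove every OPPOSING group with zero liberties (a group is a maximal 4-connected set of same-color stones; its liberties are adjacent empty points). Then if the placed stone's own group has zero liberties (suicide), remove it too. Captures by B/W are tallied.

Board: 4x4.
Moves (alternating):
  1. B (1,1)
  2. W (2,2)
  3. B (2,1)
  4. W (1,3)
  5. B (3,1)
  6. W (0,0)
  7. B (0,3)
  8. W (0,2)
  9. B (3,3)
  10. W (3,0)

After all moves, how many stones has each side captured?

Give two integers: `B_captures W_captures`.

Answer: 0 1

Derivation:
Move 1: B@(1,1) -> caps B=0 W=0
Move 2: W@(2,2) -> caps B=0 W=0
Move 3: B@(2,1) -> caps B=0 W=0
Move 4: W@(1,3) -> caps B=0 W=0
Move 5: B@(3,1) -> caps B=0 W=0
Move 6: W@(0,0) -> caps B=0 W=0
Move 7: B@(0,3) -> caps B=0 W=0
Move 8: W@(0,2) -> caps B=0 W=1
Move 9: B@(3,3) -> caps B=0 W=1
Move 10: W@(3,0) -> caps B=0 W=1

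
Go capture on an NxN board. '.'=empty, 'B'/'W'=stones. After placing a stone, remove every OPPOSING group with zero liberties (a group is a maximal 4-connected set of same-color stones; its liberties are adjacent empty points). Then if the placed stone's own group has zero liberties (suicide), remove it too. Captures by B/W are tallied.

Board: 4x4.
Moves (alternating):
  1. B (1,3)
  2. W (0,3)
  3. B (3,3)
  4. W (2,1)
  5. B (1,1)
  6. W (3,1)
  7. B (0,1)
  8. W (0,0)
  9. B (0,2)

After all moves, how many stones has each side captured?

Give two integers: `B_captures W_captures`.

Answer: 1 0

Derivation:
Move 1: B@(1,3) -> caps B=0 W=0
Move 2: W@(0,3) -> caps B=0 W=0
Move 3: B@(3,3) -> caps B=0 W=0
Move 4: W@(2,1) -> caps B=0 W=0
Move 5: B@(1,1) -> caps B=0 W=0
Move 6: W@(3,1) -> caps B=0 W=0
Move 7: B@(0,1) -> caps B=0 W=0
Move 8: W@(0,0) -> caps B=0 W=0
Move 9: B@(0,2) -> caps B=1 W=0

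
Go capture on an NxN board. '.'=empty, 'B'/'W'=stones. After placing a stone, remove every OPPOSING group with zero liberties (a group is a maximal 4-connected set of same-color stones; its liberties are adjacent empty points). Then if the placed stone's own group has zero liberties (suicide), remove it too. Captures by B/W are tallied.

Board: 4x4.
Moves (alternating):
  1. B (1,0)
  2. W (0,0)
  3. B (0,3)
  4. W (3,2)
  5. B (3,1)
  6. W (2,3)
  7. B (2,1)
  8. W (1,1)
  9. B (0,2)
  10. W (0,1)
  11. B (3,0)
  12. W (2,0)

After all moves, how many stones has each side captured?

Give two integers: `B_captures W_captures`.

Answer: 0 1

Derivation:
Move 1: B@(1,0) -> caps B=0 W=0
Move 2: W@(0,0) -> caps B=0 W=0
Move 3: B@(0,3) -> caps B=0 W=0
Move 4: W@(3,2) -> caps B=0 W=0
Move 5: B@(3,1) -> caps B=0 W=0
Move 6: W@(2,3) -> caps B=0 W=0
Move 7: B@(2,1) -> caps B=0 W=0
Move 8: W@(1,1) -> caps B=0 W=0
Move 9: B@(0,2) -> caps B=0 W=0
Move 10: W@(0,1) -> caps B=0 W=0
Move 11: B@(3,0) -> caps B=0 W=0
Move 12: W@(2,0) -> caps B=0 W=1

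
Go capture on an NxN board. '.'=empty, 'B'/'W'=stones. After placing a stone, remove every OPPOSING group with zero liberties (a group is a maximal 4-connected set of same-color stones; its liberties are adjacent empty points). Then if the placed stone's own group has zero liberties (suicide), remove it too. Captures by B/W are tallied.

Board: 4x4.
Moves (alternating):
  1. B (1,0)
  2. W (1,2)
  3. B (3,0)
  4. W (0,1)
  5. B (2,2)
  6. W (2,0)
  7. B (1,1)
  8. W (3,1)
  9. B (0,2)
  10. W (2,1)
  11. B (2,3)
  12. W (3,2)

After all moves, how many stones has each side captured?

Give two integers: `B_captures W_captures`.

Answer: 0 1

Derivation:
Move 1: B@(1,0) -> caps B=0 W=0
Move 2: W@(1,2) -> caps B=0 W=0
Move 3: B@(3,0) -> caps B=0 W=0
Move 4: W@(0,1) -> caps B=0 W=0
Move 5: B@(2,2) -> caps B=0 W=0
Move 6: W@(2,0) -> caps B=0 W=0
Move 7: B@(1,1) -> caps B=0 W=0
Move 8: W@(3,1) -> caps B=0 W=1
Move 9: B@(0,2) -> caps B=0 W=1
Move 10: W@(2,1) -> caps B=0 W=1
Move 11: B@(2,3) -> caps B=0 W=1
Move 12: W@(3,2) -> caps B=0 W=1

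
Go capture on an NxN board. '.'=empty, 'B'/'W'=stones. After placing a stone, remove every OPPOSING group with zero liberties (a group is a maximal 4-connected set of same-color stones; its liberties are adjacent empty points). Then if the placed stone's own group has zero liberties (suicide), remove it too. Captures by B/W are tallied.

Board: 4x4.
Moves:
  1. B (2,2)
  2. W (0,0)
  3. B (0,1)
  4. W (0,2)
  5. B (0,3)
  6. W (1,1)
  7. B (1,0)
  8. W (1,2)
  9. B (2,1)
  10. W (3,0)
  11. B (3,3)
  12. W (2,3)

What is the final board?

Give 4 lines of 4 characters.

Move 1: B@(2,2) -> caps B=0 W=0
Move 2: W@(0,0) -> caps B=0 W=0
Move 3: B@(0,1) -> caps B=0 W=0
Move 4: W@(0,2) -> caps B=0 W=0
Move 5: B@(0,3) -> caps B=0 W=0
Move 6: W@(1,1) -> caps B=0 W=1
Move 7: B@(1,0) -> caps B=0 W=1
Move 8: W@(1,2) -> caps B=0 W=1
Move 9: B@(2,1) -> caps B=0 W=1
Move 10: W@(3,0) -> caps B=0 W=1
Move 11: B@(3,3) -> caps B=0 W=1
Move 12: W@(2,3) -> caps B=0 W=1

Answer: W.WB
BWW.
.BBW
W..B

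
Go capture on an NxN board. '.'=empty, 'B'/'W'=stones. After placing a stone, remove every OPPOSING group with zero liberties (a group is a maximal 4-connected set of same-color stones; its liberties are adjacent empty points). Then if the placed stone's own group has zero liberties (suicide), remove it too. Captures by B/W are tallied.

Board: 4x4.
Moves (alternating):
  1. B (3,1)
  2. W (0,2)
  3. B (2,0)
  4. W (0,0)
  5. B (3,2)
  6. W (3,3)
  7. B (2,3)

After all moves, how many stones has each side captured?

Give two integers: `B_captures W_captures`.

Answer: 1 0

Derivation:
Move 1: B@(3,1) -> caps B=0 W=0
Move 2: W@(0,2) -> caps B=0 W=0
Move 3: B@(2,0) -> caps B=0 W=0
Move 4: W@(0,0) -> caps B=0 W=0
Move 5: B@(3,2) -> caps B=0 W=0
Move 6: W@(3,3) -> caps B=0 W=0
Move 7: B@(2,3) -> caps B=1 W=0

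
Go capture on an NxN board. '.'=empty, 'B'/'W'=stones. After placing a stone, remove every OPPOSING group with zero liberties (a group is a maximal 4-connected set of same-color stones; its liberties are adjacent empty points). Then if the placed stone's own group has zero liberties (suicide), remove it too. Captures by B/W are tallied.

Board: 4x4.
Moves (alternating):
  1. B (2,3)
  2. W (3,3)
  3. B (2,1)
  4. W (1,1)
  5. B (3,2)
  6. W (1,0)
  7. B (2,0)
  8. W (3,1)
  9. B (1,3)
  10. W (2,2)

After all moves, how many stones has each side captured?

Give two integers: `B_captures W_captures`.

Answer: 1 0

Derivation:
Move 1: B@(2,3) -> caps B=0 W=0
Move 2: W@(3,3) -> caps B=0 W=0
Move 3: B@(2,1) -> caps B=0 W=0
Move 4: W@(1,1) -> caps B=0 W=0
Move 5: B@(3,2) -> caps B=1 W=0
Move 6: W@(1,0) -> caps B=1 W=0
Move 7: B@(2,0) -> caps B=1 W=0
Move 8: W@(3,1) -> caps B=1 W=0
Move 9: B@(1,3) -> caps B=1 W=0
Move 10: W@(2,2) -> caps B=1 W=0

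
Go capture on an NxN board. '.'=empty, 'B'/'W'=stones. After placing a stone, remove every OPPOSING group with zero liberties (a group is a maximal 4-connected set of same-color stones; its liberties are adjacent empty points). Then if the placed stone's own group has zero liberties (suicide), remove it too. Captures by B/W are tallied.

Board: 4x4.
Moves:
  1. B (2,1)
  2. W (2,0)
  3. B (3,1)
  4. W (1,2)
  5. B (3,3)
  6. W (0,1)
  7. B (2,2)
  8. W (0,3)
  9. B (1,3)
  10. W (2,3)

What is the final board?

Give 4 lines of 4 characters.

Move 1: B@(2,1) -> caps B=0 W=0
Move 2: W@(2,0) -> caps B=0 W=0
Move 3: B@(3,1) -> caps B=0 W=0
Move 4: W@(1,2) -> caps B=0 W=0
Move 5: B@(3,3) -> caps B=0 W=0
Move 6: W@(0,1) -> caps B=0 W=0
Move 7: B@(2,2) -> caps B=0 W=0
Move 8: W@(0,3) -> caps B=0 W=0
Move 9: B@(1,3) -> caps B=0 W=0
Move 10: W@(2,3) -> caps B=0 W=1

Answer: .W.W
..W.
WBBW
.B.B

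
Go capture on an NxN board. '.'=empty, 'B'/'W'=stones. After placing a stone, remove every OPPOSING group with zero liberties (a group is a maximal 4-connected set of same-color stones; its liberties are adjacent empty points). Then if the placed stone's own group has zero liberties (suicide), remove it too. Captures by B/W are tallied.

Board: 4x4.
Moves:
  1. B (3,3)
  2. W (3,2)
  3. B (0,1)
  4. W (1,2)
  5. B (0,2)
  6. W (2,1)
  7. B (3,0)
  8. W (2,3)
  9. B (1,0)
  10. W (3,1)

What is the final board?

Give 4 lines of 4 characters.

Answer: .BB.
B.W.
.W.W
BWW.

Derivation:
Move 1: B@(3,3) -> caps B=0 W=0
Move 2: W@(3,2) -> caps B=0 W=0
Move 3: B@(0,1) -> caps B=0 W=0
Move 4: W@(1,2) -> caps B=0 W=0
Move 5: B@(0,2) -> caps B=0 W=0
Move 6: W@(2,1) -> caps B=0 W=0
Move 7: B@(3,0) -> caps B=0 W=0
Move 8: W@(2,3) -> caps B=0 W=1
Move 9: B@(1,0) -> caps B=0 W=1
Move 10: W@(3,1) -> caps B=0 W=1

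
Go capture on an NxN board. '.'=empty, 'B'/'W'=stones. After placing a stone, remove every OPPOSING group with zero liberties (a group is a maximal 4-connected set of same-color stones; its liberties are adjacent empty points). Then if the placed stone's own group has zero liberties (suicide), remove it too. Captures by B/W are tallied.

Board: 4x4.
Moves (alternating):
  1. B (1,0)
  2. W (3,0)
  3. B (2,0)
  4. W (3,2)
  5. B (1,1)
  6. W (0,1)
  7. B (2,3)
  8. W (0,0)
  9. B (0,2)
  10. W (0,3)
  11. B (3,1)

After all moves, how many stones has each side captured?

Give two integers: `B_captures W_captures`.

Move 1: B@(1,0) -> caps B=0 W=0
Move 2: W@(3,0) -> caps B=0 W=0
Move 3: B@(2,0) -> caps B=0 W=0
Move 4: W@(3,2) -> caps B=0 W=0
Move 5: B@(1,1) -> caps B=0 W=0
Move 6: W@(0,1) -> caps B=0 W=0
Move 7: B@(2,3) -> caps B=0 W=0
Move 8: W@(0,0) -> caps B=0 W=0
Move 9: B@(0,2) -> caps B=2 W=0
Move 10: W@(0,3) -> caps B=2 W=0
Move 11: B@(3,1) -> caps B=3 W=0

Answer: 3 0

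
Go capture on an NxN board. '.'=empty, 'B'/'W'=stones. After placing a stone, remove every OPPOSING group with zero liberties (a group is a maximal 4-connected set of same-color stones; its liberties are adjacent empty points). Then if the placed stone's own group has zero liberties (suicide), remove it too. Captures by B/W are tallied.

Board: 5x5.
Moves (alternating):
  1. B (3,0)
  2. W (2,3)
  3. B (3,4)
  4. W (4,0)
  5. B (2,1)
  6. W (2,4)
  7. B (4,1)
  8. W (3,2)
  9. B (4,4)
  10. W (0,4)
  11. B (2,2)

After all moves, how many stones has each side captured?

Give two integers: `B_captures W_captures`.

Move 1: B@(3,0) -> caps B=0 W=0
Move 2: W@(2,3) -> caps B=0 W=0
Move 3: B@(3,4) -> caps B=0 W=0
Move 4: W@(4,0) -> caps B=0 W=0
Move 5: B@(2,1) -> caps B=0 W=0
Move 6: W@(2,4) -> caps B=0 W=0
Move 7: B@(4,1) -> caps B=1 W=0
Move 8: W@(3,2) -> caps B=1 W=0
Move 9: B@(4,4) -> caps B=1 W=0
Move 10: W@(0,4) -> caps B=1 W=0
Move 11: B@(2,2) -> caps B=1 W=0

Answer: 1 0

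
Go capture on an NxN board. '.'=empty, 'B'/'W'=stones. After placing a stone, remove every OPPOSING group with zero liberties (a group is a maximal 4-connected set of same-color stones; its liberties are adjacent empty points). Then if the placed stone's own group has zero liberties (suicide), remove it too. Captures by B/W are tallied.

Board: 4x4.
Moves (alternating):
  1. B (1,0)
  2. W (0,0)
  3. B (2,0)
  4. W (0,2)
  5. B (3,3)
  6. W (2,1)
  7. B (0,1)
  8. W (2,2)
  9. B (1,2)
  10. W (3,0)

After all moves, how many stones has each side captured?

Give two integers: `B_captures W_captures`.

Answer: 1 0

Derivation:
Move 1: B@(1,0) -> caps B=0 W=0
Move 2: W@(0,0) -> caps B=0 W=0
Move 3: B@(2,0) -> caps B=0 W=0
Move 4: W@(0,2) -> caps B=0 W=0
Move 5: B@(3,3) -> caps B=0 W=0
Move 6: W@(2,1) -> caps B=0 W=0
Move 7: B@(0,1) -> caps B=1 W=0
Move 8: W@(2,2) -> caps B=1 W=0
Move 9: B@(1,2) -> caps B=1 W=0
Move 10: W@(3,0) -> caps B=1 W=0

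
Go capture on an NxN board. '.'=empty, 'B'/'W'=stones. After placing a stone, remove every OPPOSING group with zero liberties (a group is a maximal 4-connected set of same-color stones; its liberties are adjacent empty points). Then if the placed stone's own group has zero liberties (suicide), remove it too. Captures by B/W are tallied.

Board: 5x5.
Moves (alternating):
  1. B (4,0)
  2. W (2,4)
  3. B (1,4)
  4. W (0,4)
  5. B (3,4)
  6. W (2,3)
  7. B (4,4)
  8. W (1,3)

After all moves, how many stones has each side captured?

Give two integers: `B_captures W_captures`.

Move 1: B@(4,0) -> caps B=0 W=0
Move 2: W@(2,4) -> caps B=0 W=0
Move 3: B@(1,4) -> caps B=0 W=0
Move 4: W@(0,4) -> caps B=0 W=0
Move 5: B@(3,4) -> caps B=0 W=0
Move 6: W@(2,3) -> caps B=0 W=0
Move 7: B@(4,4) -> caps B=0 W=0
Move 8: W@(1,3) -> caps B=0 W=1

Answer: 0 1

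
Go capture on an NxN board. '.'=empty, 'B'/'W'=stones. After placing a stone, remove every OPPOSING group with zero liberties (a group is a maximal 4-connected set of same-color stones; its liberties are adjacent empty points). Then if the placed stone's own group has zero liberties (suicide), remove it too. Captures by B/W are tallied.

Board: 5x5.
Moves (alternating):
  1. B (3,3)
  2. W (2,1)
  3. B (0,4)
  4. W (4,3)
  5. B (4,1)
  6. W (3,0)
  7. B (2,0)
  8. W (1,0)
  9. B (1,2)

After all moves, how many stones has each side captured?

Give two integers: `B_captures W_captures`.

Move 1: B@(3,3) -> caps B=0 W=0
Move 2: W@(2,1) -> caps B=0 W=0
Move 3: B@(0,4) -> caps B=0 W=0
Move 4: W@(4,3) -> caps B=0 W=0
Move 5: B@(4,1) -> caps B=0 W=0
Move 6: W@(3,0) -> caps B=0 W=0
Move 7: B@(2,0) -> caps B=0 W=0
Move 8: W@(1,0) -> caps B=0 W=1
Move 9: B@(1,2) -> caps B=0 W=1

Answer: 0 1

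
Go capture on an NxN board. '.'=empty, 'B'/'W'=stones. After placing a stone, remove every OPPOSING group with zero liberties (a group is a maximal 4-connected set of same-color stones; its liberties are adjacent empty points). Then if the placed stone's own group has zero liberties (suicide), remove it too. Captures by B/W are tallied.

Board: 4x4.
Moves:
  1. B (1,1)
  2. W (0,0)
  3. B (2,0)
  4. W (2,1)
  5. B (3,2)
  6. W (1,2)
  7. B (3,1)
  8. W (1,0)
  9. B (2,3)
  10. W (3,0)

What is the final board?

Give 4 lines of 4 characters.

Answer: W...
WBW.
.W.B
WBB.

Derivation:
Move 1: B@(1,1) -> caps B=0 W=0
Move 2: W@(0,0) -> caps B=0 W=0
Move 3: B@(2,0) -> caps B=0 W=0
Move 4: W@(2,1) -> caps B=0 W=0
Move 5: B@(3,2) -> caps B=0 W=0
Move 6: W@(1,2) -> caps B=0 W=0
Move 7: B@(3,1) -> caps B=0 W=0
Move 8: W@(1,0) -> caps B=0 W=0
Move 9: B@(2,3) -> caps B=0 W=0
Move 10: W@(3,0) -> caps B=0 W=1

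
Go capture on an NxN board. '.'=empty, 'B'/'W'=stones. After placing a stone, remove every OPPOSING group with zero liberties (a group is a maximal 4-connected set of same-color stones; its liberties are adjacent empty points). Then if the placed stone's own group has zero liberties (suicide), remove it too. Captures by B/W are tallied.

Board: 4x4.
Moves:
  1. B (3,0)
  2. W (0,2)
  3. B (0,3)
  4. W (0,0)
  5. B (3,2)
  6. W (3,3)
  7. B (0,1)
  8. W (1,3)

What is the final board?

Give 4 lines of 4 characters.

Answer: WBW.
...W
....
B.BW

Derivation:
Move 1: B@(3,0) -> caps B=0 W=0
Move 2: W@(0,2) -> caps B=0 W=0
Move 3: B@(0,3) -> caps B=0 W=0
Move 4: W@(0,0) -> caps B=0 W=0
Move 5: B@(3,2) -> caps B=0 W=0
Move 6: W@(3,3) -> caps B=0 W=0
Move 7: B@(0,1) -> caps B=0 W=0
Move 8: W@(1,3) -> caps B=0 W=1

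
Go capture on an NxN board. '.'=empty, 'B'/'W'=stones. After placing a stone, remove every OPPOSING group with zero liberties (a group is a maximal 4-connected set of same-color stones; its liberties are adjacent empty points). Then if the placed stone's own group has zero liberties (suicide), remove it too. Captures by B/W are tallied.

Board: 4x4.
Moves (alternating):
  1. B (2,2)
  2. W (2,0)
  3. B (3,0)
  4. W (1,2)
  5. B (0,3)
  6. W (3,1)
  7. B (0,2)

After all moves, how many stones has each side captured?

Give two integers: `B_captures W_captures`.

Move 1: B@(2,2) -> caps B=0 W=0
Move 2: W@(2,0) -> caps B=0 W=0
Move 3: B@(3,0) -> caps B=0 W=0
Move 4: W@(1,2) -> caps B=0 W=0
Move 5: B@(0,3) -> caps B=0 W=0
Move 6: W@(3,1) -> caps B=0 W=1
Move 7: B@(0,2) -> caps B=0 W=1

Answer: 0 1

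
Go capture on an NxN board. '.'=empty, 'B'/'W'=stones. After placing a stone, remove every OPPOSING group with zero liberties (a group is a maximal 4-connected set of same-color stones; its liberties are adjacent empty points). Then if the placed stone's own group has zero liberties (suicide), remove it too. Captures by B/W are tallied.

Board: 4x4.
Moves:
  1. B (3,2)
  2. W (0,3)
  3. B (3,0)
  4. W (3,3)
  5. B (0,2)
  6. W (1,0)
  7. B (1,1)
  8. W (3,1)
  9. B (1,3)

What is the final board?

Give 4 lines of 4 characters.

Answer: ..B.
WB.B
....
BWBW

Derivation:
Move 1: B@(3,2) -> caps B=0 W=0
Move 2: W@(0,3) -> caps B=0 W=0
Move 3: B@(3,0) -> caps B=0 W=0
Move 4: W@(3,3) -> caps B=0 W=0
Move 5: B@(0,2) -> caps B=0 W=0
Move 6: W@(1,0) -> caps B=0 W=0
Move 7: B@(1,1) -> caps B=0 W=0
Move 8: W@(3,1) -> caps B=0 W=0
Move 9: B@(1,3) -> caps B=1 W=0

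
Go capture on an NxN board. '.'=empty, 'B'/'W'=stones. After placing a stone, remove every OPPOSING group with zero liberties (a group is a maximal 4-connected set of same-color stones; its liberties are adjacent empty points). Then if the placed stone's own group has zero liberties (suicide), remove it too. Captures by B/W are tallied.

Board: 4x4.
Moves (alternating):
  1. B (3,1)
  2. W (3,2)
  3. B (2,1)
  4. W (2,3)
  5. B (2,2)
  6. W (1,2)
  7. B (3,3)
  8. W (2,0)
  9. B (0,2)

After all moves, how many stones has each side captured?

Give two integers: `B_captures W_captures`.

Answer: 1 0

Derivation:
Move 1: B@(3,1) -> caps B=0 W=0
Move 2: W@(3,2) -> caps B=0 W=0
Move 3: B@(2,1) -> caps B=0 W=0
Move 4: W@(2,3) -> caps B=0 W=0
Move 5: B@(2,2) -> caps B=0 W=0
Move 6: W@(1,2) -> caps B=0 W=0
Move 7: B@(3,3) -> caps B=1 W=0
Move 8: W@(2,0) -> caps B=1 W=0
Move 9: B@(0,2) -> caps B=1 W=0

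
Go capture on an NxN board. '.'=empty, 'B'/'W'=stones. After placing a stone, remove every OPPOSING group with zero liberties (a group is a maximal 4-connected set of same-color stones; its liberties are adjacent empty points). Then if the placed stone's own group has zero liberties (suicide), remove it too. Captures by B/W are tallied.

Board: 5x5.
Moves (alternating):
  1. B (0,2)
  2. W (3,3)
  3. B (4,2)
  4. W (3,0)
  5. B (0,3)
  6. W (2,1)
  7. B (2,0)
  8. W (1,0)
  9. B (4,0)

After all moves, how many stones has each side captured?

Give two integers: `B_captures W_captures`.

Answer: 0 1

Derivation:
Move 1: B@(0,2) -> caps B=0 W=0
Move 2: W@(3,3) -> caps B=0 W=0
Move 3: B@(4,2) -> caps B=0 W=0
Move 4: W@(3,0) -> caps B=0 W=0
Move 5: B@(0,3) -> caps B=0 W=0
Move 6: W@(2,1) -> caps B=0 W=0
Move 7: B@(2,0) -> caps B=0 W=0
Move 8: W@(1,0) -> caps B=0 W=1
Move 9: B@(4,0) -> caps B=0 W=1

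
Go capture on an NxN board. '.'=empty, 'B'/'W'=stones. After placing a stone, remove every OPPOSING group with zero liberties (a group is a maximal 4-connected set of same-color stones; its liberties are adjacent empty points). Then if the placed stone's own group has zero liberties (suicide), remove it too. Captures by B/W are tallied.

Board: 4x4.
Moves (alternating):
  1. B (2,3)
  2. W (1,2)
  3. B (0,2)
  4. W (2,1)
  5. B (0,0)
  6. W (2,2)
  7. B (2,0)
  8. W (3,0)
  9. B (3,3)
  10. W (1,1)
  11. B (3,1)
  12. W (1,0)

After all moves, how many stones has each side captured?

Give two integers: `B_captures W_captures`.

Move 1: B@(2,3) -> caps B=0 W=0
Move 2: W@(1,2) -> caps B=0 W=0
Move 3: B@(0,2) -> caps B=0 W=0
Move 4: W@(2,1) -> caps B=0 W=0
Move 5: B@(0,0) -> caps B=0 W=0
Move 6: W@(2,2) -> caps B=0 W=0
Move 7: B@(2,0) -> caps B=0 W=0
Move 8: W@(3,0) -> caps B=0 W=0
Move 9: B@(3,3) -> caps B=0 W=0
Move 10: W@(1,1) -> caps B=0 W=0
Move 11: B@(3,1) -> caps B=1 W=0
Move 12: W@(1,0) -> caps B=1 W=0

Answer: 1 0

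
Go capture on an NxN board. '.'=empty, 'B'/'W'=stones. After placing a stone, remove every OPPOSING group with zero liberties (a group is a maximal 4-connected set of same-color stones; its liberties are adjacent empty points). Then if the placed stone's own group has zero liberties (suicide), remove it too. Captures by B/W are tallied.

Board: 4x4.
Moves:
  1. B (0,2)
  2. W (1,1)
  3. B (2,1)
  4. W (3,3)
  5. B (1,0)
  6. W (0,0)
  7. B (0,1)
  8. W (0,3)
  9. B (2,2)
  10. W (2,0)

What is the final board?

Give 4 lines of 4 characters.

Move 1: B@(0,2) -> caps B=0 W=0
Move 2: W@(1,1) -> caps B=0 W=0
Move 3: B@(2,1) -> caps B=0 W=0
Move 4: W@(3,3) -> caps B=0 W=0
Move 5: B@(1,0) -> caps B=0 W=0
Move 6: W@(0,0) -> caps B=0 W=0
Move 7: B@(0,1) -> caps B=1 W=0
Move 8: W@(0,3) -> caps B=1 W=0
Move 9: B@(2,2) -> caps B=1 W=0
Move 10: W@(2,0) -> caps B=1 W=0

Answer: .BBW
BW..
WBB.
...W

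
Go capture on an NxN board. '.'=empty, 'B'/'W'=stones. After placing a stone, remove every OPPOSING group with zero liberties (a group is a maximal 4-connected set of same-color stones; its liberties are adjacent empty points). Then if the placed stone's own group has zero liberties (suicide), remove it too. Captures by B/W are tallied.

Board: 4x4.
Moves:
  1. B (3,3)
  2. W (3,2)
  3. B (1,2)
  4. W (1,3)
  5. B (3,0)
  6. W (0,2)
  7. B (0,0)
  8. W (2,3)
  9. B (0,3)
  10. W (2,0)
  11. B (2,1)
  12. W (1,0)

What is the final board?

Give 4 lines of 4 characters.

Answer: B.W.
W.BW
WB.W
B.W.

Derivation:
Move 1: B@(3,3) -> caps B=0 W=0
Move 2: W@(3,2) -> caps B=0 W=0
Move 3: B@(1,2) -> caps B=0 W=0
Move 4: W@(1,3) -> caps B=0 W=0
Move 5: B@(3,0) -> caps B=0 W=0
Move 6: W@(0,2) -> caps B=0 W=0
Move 7: B@(0,0) -> caps B=0 W=0
Move 8: W@(2,3) -> caps B=0 W=1
Move 9: B@(0,3) -> caps B=0 W=1
Move 10: W@(2,0) -> caps B=0 W=1
Move 11: B@(2,1) -> caps B=0 W=1
Move 12: W@(1,0) -> caps B=0 W=1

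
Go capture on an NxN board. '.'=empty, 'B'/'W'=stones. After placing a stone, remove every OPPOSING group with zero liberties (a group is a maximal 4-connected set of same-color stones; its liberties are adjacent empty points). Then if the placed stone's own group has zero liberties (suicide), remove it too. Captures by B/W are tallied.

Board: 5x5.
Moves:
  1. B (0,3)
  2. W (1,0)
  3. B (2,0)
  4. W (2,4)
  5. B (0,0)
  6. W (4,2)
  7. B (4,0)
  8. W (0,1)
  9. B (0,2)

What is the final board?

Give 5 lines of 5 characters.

Answer: .WBB.
W....
B...W
.....
B.W..

Derivation:
Move 1: B@(0,3) -> caps B=0 W=0
Move 2: W@(1,0) -> caps B=0 W=0
Move 3: B@(2,0) -> caps B=0 W=0
Move 4: W@(2,4) -> caps B=0 W=0
Move 5: B@(0,0) -> caps B=0 W=0
Move 6: W@(4,2) -> caps B=0 W=0
Move 7: B@(4,0) -> caps B=0 W=0
Move 8: W@(0,1) -> caps B=0 W=1
Move 9: B@(0,2) -> caps B=0 W=1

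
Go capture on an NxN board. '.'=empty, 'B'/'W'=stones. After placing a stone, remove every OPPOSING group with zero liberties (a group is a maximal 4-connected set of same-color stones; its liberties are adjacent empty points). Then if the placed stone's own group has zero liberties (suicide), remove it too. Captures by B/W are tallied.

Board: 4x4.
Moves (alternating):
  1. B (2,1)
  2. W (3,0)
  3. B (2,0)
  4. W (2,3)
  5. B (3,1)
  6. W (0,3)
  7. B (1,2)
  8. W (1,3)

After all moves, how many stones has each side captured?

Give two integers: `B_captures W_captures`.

Answer: 1 0

Derivation:
Move 1: B@(2,1) -> caps B=0 W=0
Move 2: W@(3,0) -> caps B=0 W=0
Move 3: B@(2,0) -> caps B=0 W=0
Move 4: W@(2,3) -> caps B=0 W=0
Move 5: B@(3,1) -> caps B=1 W=0
Move 6: W@(0,3) -> caps B=1 W=0
Move 7: B@(1,2) -> caps B=1 W=0
Move 8: W@(1,3) -> caps B=1 W=0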